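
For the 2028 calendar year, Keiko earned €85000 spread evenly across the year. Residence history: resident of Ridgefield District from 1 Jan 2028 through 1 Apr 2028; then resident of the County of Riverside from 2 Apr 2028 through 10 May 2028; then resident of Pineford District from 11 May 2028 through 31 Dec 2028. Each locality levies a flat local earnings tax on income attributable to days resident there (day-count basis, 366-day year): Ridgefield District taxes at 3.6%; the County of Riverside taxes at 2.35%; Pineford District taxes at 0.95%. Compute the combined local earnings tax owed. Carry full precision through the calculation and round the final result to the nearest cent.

Ridgefield District, 1 Jan – 1 Apr 2028: 92 days → €85000 × 3.6% × 92/366 = €769.1803
The County of Riverside, 2 Apr – 10 May 2028: 39 days → €85000 × 2.35% × 39/366 = €212.8484
Pineford District, 11 May – 31 Dec 2028: 235 days → €85000 × 0.95% × 235/366 = €518.4768
Total = €1500.5055

€1500.51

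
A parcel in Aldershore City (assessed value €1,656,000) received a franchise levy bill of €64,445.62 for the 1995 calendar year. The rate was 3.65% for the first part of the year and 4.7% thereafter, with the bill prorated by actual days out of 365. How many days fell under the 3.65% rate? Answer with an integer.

Let d = days at the first rate; then 365 − d days at the second rate.
€1,656,000 × [3.65%·d + 4.7%·(365−d)] / 365 = €64,445.62
Solving gives d = 281, so the new rate took effect on 9 October 1995.

281 days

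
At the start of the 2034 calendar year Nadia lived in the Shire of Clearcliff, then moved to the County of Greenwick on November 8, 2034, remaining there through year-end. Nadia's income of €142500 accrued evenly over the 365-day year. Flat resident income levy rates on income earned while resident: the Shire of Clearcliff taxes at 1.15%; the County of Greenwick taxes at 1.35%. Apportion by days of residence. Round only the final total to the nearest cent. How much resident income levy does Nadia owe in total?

The Shire of Clearcliff, January 1 – November 7, 2034: 311 days → €142500 × 1.15% × 311/365 = €1396.3048
The County of Greenwick, November 8 – December 31, 2034: 54 days → €142500 × 1.35% × 54/365 = €284.6096
Total = €1680.9144

€1680.91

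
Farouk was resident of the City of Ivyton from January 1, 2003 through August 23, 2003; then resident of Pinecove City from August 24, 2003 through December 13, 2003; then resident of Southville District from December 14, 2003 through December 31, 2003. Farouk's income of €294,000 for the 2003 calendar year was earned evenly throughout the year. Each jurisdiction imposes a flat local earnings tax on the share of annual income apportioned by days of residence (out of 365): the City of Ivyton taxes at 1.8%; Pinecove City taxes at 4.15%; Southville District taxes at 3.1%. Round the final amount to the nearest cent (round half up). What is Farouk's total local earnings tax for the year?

The City of Ivyton, January 1 – August 23, 2003: 235 days → €294,000 × 1.8% × 235/365 = €3,407.1781
Pinecove City, August 24 – December 13, 2003: 112 days → €294,000 × 4.15% × 112/365 = €3,743.8685
Southville District, December 14 – December 31, 2003: 18 days → €294,000 × 3.1% × 18/365 = €449.4575
Total = €7,600.5041

€7,600.50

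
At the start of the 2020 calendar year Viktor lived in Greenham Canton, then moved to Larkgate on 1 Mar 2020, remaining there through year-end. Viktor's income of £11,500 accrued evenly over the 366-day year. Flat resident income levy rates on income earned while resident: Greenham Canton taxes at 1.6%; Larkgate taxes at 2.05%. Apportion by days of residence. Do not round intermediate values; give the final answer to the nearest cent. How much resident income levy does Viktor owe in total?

Greenham Canton, 1 Jan – 29 Feb 2020: 60 days → £11,500 × 1.6% × 60/366 = £30.1639
Larkgate, 1 Mar – 31 Dec 2020: 306 days → £11,500 × 2.05% × 306/366 = £197.1025
Total = £227.2664

£227.27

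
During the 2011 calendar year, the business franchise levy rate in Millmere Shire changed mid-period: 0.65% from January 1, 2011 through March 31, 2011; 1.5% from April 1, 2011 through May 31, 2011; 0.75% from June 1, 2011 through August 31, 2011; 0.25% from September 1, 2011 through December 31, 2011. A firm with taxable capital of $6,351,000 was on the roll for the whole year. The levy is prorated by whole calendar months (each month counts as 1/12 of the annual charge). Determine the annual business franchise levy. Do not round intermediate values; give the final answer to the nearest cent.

January 1 – March 31, 2011: 3 months at 0.65% → $6,351,000 × 0.65% × 3/12 = $10,320.3750
April 1 – May 31, 2011: 2 months at 1.5% → $6,351,000 × 1.5% × 2/12 = $15,877.5000
June 1 – August 31, 2011: 3 months at 0.75% → $6,351,000 × 0.75% × 3/12 = $11,908.1250
September 1 – December 31, 2011: 4 months at 0.25% → $6,351,000 × 0.25% × 4/12 = $5,292.5000
Total = $43,398.5000

$43,398.50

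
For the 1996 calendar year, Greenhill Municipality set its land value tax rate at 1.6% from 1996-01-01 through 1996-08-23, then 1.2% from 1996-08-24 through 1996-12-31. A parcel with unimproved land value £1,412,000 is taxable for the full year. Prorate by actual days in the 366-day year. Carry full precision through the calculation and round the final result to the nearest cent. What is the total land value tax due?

1996-01-01 to 1996-08-23: 236 days at 1.6% → £1,412,000 × 1.6% × 236/366 = £14,567.5191
1996-08-24 to 1996-12-31: 130 days at 1.2% → £1,412,000 × 1.2% × 130/366 = £6,018.3607
Total = £20,585.8798

£20,585.88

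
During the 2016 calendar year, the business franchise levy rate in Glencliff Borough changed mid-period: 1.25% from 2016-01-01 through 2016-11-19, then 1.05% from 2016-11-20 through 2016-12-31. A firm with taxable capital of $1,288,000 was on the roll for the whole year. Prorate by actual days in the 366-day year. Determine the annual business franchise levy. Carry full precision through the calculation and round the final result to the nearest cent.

$15,804.39

2016-01-01 to 2016-11-19: 324 days at 1.25% → $1,288,000 × 1.25% × 324/366 = $14,252.4590
2016-11-20 to 2016-12-31: 42 days at 1.05% → $1,288,000 × 1.05% × 42/366 = $1,551.9344
Total = $15,804.3934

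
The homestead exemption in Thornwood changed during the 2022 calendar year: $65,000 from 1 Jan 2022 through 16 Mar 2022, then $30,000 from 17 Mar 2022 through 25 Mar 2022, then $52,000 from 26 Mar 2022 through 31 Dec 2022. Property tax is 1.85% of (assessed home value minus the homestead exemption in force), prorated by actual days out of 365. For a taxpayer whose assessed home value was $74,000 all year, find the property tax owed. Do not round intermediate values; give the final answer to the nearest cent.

1 Jan – 16 Mar 2022: 75 days, exemption $65,000 → ($74,000 − $65,000) × 1.85% × 75/365 = $34.2123
17 Mar – 25 Mar 2022: 9 days, exemption $30,000 → ($74,000 − $30,000) × 1.85% × 9/365 = $20.0712
26 Mar – 31 Dec 2022: 281 days, exemption $52,000 → ($74,000 − $52,000) × 1.85% × 281/365 = $313.3342
Total = $367.6178

$367.62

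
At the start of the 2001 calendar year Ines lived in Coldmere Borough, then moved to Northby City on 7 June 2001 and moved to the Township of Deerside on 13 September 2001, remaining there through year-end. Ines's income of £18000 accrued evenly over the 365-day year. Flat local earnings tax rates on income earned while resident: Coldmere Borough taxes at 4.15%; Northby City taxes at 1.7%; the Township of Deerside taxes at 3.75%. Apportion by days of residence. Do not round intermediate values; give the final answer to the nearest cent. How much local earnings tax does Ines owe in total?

Coldmere Borough, 1 January – 6 June 2001: 157 days → £18000 × 4.15% × 157/365 = £321.3123
Northby City, 7 June – 12 September 2001: 98 days → £18000 × 1.7% × 98/365 = £82.1589
The Township of Deerside, 13 September – 31 December 2001: 110 days → £18000 × 3.75% × 110/365 = £203.4247
Total = £606.8959

£606.90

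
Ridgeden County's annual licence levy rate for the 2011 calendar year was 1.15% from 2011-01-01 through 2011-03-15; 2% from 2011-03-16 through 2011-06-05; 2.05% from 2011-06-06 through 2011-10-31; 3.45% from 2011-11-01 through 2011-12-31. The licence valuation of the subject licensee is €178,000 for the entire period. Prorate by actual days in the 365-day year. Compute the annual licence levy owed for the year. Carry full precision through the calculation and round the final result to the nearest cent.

€3,720.69

2011-01-01 to 2011-03-15: 74 days at 1.15% → €178,000 × 1.15% × 74/365 = €415.0082
2011-03-16 to 2011-06-05: 82 days at 2% → €178,000 × 2% × 82/365 = €799.7808
2011-06-06 to 2011-10-31: 148 days at 2.05% → €178,000 × 2.05% × 148/365 = €1,479.5945
2011-11-01 to 2011-12-31: 61 days at 3.45% → €178,000 × 3.45% × 61/365 = €1,026.3041
Total = €3,720.6877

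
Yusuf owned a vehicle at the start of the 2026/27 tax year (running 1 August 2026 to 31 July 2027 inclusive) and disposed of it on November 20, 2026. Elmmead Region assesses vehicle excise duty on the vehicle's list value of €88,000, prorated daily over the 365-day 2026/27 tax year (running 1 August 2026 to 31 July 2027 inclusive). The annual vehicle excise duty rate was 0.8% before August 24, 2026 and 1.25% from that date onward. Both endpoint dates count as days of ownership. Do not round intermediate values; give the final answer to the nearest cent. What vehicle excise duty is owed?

€312.58

August 1 – August 23, 2026: 23 days at 0.8% → €88,000 × 0.8% × 23/365 = €44.3616
August 24 – November 20, 2026: 89 days at 1.25% → €88,000 × 1.25% × 89/365 = €268.2192
Total = €312.5808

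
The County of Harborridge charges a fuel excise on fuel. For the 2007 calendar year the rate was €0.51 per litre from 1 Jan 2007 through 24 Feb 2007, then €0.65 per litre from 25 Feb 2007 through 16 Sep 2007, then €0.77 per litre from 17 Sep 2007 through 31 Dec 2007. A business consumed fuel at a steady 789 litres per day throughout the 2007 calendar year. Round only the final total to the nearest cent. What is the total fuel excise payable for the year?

1 Jan – 24 Feb 2007: 55 days × 789 litres/day = 43,395 litres at €0.51/litre → €22,131.45
25 Feb – 16 Sep 2007: 204 days × 789 litres/day = 160,956 litres at €0.65/litre → €104,621.40
17 Sep – 31 Dec 2007: 106 days × 789 litres/day = 83,634 litres at €0.77/litre → €64,398.18

€191,151.03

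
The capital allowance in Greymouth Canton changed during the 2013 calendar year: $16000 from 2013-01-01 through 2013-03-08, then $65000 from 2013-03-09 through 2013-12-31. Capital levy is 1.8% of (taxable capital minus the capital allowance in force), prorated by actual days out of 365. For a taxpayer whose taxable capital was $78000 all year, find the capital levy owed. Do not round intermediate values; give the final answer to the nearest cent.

2013-01-01 to 2013-03-08: 67 days, exemption $16000 → ($78000 − $16000) × 1.8% × 67/365 = $204.8548
2013-03-09 to 2013-12-31: 298 days, exemption $65000 → ($78000 − $65000) × 1.8% × 298/365 = $191.0466
Total = $395.9014

$395.90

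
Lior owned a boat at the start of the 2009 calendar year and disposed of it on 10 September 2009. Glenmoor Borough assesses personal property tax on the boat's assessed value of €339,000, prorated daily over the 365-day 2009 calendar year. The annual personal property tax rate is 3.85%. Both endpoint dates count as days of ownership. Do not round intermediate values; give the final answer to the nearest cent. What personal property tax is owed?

Days held (1 January – 10 September 2009): 253 out of 365
Tax = €339,000 × 3.85% × 253/365 = €9,046.6562

€9,046.66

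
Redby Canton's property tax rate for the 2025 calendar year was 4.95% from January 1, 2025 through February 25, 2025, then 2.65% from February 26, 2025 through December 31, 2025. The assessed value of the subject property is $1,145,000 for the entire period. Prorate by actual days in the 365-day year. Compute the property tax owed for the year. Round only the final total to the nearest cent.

January 1 – February 25, 2025: 56 days at 4.95% → $1,145,000 × 4.95% × 56/365 = $8,695.7260
February 26 – December 31, 2025: 309 days at 2.65% → $1,145,000 × 2.65% × 309/365 = $25,687.2123
Total = $34,382.9384

$34,382.94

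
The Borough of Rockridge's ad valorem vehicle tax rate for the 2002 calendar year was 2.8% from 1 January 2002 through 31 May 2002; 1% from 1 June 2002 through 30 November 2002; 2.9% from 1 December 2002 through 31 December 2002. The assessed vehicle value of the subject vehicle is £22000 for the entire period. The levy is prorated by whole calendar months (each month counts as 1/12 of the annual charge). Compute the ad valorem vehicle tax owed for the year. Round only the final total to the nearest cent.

£419.83

1 January – 31 May 2002: 5 months at 2.8% → £22000 × 2.8% × 5/12 = £256.6667
1 June – 30 November 2002: 6 months at 1% → £22000 × 1% × 6/12 = £110.0000
1 December – 31 December 2002: 1 month at 2.9% → £22000 × 2.9% × 1/12 = £53.1667
Total = £419.8333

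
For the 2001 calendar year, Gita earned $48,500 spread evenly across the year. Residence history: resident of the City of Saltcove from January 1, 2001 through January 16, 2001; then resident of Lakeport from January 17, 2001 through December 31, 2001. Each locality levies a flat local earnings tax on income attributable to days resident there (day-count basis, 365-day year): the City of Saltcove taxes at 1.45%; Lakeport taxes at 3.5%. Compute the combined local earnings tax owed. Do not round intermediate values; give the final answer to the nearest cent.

$1,653.92

The City of Saltcove, January 1 – January 16, 2001: 16 days → $48,500 × 1.45% × 16/365 = $30.8274
Lakeport, January 17 – December 31, 2001: 349 days → $48,500 × 3.5% × 349/365 = $1,623.0890
Total = $1,653.9164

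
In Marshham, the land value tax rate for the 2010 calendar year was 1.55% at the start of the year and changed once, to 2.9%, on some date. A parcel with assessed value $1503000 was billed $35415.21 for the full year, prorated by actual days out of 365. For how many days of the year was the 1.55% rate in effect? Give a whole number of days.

Let d = days at the first rate; then 365 − d days at the second rate.
$1503000 × [1.55%·d + 2.9%·(365−d)] / 365 = $35415.21
Solving gives d = 147, so the new rate took effect on May 28, 2010.

147 days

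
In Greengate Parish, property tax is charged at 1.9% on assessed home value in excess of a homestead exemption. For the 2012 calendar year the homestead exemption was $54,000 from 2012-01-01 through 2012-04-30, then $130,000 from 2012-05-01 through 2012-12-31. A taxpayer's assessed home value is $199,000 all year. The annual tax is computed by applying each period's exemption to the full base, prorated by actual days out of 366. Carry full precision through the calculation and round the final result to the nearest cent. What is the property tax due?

2012-01-01 to 2012-04-30: 121 days, exemption $54,000 → ($199,000 − $54,000) × 1.9% × 121/366 = $910.8060
2012-05-01 to 2012-12-31: 245 days, exemption $130,000 → ($199,000 − $130,000) × 1.9% × 245/366 = $877.5820
Total = $1,788.3880

$1,788.39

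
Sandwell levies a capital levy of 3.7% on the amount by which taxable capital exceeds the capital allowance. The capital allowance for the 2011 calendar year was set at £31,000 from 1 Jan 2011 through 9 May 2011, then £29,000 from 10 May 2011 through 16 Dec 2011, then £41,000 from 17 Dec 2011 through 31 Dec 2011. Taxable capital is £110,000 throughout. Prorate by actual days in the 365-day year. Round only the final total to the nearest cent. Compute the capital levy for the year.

£2,952.60

1 Jan – 9 May 2011: 129 days, exemption £31,000 → (£110,000 − £31,000) × 3.7% × 129/365 = £1,033.0603
10 May – 16 Dec 2011: 221 days, exemption £29,000 → (£110,000 − £29,000) × 3.7% × 221/365 = £1,814.6219
17 Dec – 31 Dec 2011: 15 days, exemption £41,000 → (£110,000 − £41,000) × 3.7% × 15/365 = £104.9178
Total = £2,952.6000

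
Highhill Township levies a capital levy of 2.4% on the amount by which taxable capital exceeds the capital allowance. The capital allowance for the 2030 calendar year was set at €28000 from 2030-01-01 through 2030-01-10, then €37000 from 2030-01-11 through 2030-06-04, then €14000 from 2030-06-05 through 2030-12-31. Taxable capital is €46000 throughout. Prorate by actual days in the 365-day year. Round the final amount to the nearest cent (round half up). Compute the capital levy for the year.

€539.51

2030-01-01 to 2030-01-10: 10 days, exemption €28000 → (€46000 − €28000) × 2.4% × 10/365 = €11.8356
2030-01-11 to 2030-06-04: 145 days, exemption €37000 → (€46000 − €37000) × 2.4% × 145/365 = €85.8082
2030-06-05 to 2030-12-31: 210 days, exemption €14000 → (€46000 − €14000) × 2.4% × 210/365 = €441.8630
Total = €539.5068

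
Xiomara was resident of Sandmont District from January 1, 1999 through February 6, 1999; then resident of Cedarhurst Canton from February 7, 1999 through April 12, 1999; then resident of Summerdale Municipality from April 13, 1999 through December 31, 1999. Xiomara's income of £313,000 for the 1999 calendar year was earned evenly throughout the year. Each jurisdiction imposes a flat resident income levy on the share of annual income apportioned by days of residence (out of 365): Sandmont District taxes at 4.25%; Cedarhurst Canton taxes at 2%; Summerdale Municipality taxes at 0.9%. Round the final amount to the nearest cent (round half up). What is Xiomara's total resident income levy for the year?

Sandmont District, January 1 – February 6, 1999: 37 days → £313,000 × 4.25% × 37/365 = £1,348.4726
Cedarhurst Canton, February 7 – April 12, 1999: 65 days → £313,000 × 2% × 65/365 = £1,114.7945
Summerdale Municipality, April 13 – December 31, 1999: 263 days → £313,000 × 0.9% × 263/365 = £2,029.7836
Total = £4,493.0507

£4,493.05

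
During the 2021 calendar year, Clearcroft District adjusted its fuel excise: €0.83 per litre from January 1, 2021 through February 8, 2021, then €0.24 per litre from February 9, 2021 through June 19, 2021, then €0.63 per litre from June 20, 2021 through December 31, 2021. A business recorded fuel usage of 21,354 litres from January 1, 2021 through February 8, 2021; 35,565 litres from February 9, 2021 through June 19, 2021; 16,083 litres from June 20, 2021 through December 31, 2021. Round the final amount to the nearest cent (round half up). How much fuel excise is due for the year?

€36,391.71

January 1 – February 8, 2021: 21,354 litres at €0.83/litre → €17,723.82
February 9 – June 19, 2021: 35,565 litres at €0.24/litre → €8,535.60
June 20 – December 31, 2021: 16,083 litres at €0.63/litre → €10,132.29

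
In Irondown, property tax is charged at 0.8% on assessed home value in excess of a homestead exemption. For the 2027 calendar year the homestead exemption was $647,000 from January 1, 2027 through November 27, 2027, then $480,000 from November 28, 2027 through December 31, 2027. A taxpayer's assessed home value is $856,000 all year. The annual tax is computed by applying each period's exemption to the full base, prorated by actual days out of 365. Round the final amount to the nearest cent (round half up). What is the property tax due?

$1,796.45

January 1 – November 27, 2027: 331 days, exemption $647,000 → ($856,000 − $647,000) × 0.8% × 331/365 = $1,516.2521
November 28 – December 31, 2027: 34 days, exemption $480,000 → ($856,000 − $480,000) × 0.8% × 34/365 = $280.1973
Total = $1,796.4493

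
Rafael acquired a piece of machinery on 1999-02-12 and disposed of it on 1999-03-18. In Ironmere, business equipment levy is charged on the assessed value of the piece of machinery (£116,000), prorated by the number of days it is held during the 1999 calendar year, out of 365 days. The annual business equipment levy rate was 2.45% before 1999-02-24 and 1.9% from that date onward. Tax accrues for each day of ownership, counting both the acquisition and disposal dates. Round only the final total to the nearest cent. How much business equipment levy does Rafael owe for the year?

1999-02-12 to 1999-02-23: 12 days at 2.45% → £116,000 × 2.45% × 12/365 = £93.4356
1999-02-24 to 1999-03-18: 23 days at 1.9% → £116,000 × 1.9% × 23/365 = £138.8822
Total = £232.3178

£232.32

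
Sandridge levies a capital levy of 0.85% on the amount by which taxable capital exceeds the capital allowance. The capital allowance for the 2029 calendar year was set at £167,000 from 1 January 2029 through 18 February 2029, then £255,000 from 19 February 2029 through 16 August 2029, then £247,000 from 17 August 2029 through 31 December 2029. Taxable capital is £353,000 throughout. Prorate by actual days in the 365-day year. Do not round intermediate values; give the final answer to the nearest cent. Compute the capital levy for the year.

£958.94

1 January – 18 February 2029: 49 days, exemption £167,000 → (£353,000 − £167,000) × 0.85% × 49/365 = £212.2438
19 February – 16 August 2029: 179 days, exemption £255,000 → (£353,000 − £255,000) × 0.85% × 179/365 = £408.5123
17 August – 31 December 2029: 137 days, exemption £247,000 → (£353,000 − £247,000) × 0.85% × 137/365 = £338.1836
Total = £958.9397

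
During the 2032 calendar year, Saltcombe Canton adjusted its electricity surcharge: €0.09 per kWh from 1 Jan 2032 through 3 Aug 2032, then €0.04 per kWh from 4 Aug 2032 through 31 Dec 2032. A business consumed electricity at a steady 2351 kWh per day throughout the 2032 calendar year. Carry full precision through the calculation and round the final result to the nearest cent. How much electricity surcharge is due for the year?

€59809.44

1 Jan – 3 Aug 2032: 216 days × 2351 kWh/day = 507,816 kWh at €0.09/kWh → €45703.44
4 Aug – 31 Dec 2032: 150 days × 2351 kWh/day = 352,650 kWh at €0.04/kWh → €14106.00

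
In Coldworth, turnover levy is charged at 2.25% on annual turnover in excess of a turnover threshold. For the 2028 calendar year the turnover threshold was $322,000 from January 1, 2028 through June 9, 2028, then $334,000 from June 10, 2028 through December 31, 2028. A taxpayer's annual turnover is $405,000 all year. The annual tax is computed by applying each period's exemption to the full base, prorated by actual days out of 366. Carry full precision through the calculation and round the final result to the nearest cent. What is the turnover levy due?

January 1 – June 9, 2028: 161 days, exemption $322,000 → ($405,000 − $322,000) × 2.25% × 161/366 = $821.4959
June 10 – December 31, 2028: 205 days, exemption $334,000 → ($405,000 − $334,000) × 2.25% × 205/366 = $894.7746
Total = $1,716.2705

$1,716.27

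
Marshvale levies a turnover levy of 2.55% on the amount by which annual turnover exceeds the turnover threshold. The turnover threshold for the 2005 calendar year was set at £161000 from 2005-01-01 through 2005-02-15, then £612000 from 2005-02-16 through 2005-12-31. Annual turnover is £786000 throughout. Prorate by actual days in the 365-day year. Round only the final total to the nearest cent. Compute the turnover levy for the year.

2005-01-01 to 2005-02-15: 46 days, exemption £161000 → (£786000 − £161000) × 2.55% × 46/365 = £2008.5616
2005-02-16 to 2005-12-31: 319 days, exemption £612000 → (£786000 − £612000) × 2.55% × 319/365 = £3877.8164
Total = £5886.3781

£5886.38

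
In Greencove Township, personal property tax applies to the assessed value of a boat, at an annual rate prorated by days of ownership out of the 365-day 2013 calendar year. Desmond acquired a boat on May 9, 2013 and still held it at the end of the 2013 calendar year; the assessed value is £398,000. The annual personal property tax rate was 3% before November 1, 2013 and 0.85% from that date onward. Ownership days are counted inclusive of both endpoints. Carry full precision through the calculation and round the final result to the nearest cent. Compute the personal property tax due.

£6,322.75

May 9 – October 31, 2013: 176 days at 3% → £398,000 × 3% × 176/365 = £5,757.3699
November 1 – December 31, 2013: 61 days at 0.85% → £398,000 × 0.85% × 61/365 = £565.3781
Total = £6,322.7479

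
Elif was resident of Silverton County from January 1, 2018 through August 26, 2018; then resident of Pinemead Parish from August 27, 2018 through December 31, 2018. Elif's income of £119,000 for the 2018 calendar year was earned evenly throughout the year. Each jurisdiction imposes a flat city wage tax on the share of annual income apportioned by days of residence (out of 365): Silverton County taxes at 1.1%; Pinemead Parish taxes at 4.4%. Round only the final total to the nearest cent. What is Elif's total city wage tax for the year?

Silverton County, January 1 – August 26, 2018: 238 days → £119,000 × 1.1% × 238/365 = £853.5397
Pinemead Parish, August 27 – December 31, 2018: 127 days → £119,000 × 4.4% × 127/365 = £1,821.8411
Total = £2,675.3808

£2,675.38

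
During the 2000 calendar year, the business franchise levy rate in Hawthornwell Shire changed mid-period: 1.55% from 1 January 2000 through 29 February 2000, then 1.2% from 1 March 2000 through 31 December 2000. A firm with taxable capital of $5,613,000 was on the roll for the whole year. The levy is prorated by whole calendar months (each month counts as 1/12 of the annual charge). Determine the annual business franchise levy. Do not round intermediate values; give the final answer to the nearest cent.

$70,630.25

1 January – 29 February 2000: 2 months at 1.55% → $5,613,000 × 1.55% × 2/12 = $14,500.2500
1 March – 31 December 2000: 10 months at 1.2% → $5,613,000 × 1.2% × 10/12 = $56,130.0000
Total = $70,630.2500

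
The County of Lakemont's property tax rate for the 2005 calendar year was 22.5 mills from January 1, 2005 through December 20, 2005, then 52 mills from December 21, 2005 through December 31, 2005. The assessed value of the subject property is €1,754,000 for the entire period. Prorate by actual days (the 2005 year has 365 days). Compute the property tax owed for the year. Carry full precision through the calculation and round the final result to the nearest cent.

€41,024.38

January 1 – December 20, 2005: 354 days at 22.5 mills → €1,754,000 × 2.25% × 354/365 = €38,275.6438
December 21 – December 31, 2005: 11 days at 52 mills → €1,754,000 × 5.2% × 11/365 = €2,748.7342
Total = €41,024.3781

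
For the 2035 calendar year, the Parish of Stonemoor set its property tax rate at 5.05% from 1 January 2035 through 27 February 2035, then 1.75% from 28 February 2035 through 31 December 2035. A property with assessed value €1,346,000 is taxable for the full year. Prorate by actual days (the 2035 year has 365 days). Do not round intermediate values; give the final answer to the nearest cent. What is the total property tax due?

1 January – 27 February 2035: 58 days at 5.05% → €1,346,000 × 5.05% × 58/365 = €10,801.1890
28 February – 31 December 2035: 307 days at 1.75% → €1,346,000 × 1.75% × 307/365 = €19,812.0137
Total = €30,613.2027

€30,613.20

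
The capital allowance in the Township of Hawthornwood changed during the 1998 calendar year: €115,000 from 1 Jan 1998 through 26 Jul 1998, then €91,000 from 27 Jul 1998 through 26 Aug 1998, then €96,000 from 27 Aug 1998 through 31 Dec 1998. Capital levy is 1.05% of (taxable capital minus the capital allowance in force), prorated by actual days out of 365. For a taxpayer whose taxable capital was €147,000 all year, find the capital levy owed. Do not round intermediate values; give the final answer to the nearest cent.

€426.82

1 Jan – 26 Jul 1998: 207 days, exemption €115,000 → (€147,000 − €115,000) × 1.05% × 207/365 = €190.5534
27 Jul – 26 Aug 1998: 31 days, exemption €91,000 → (€147,000 − €91,000) × 1.05% × 31/365 = €49.9397
27 Aug – 31 Dec 1998: 127 days, exemption €96,000 → (€147,000 − €96,000) × 1.05% × 127/365 = €186.3247
Total = €426.8178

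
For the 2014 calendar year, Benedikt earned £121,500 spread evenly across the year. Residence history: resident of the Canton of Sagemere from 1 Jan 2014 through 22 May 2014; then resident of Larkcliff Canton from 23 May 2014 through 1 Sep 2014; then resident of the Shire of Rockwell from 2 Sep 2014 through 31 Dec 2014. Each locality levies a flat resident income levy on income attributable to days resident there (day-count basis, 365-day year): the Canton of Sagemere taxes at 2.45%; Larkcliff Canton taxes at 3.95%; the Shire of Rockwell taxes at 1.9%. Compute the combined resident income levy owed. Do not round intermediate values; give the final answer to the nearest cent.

The Canton of Sagemere, 1 Jan – 22 May 2014: 142 days → £121,500 × 2.45% × 142/365 = £1,158.0781
Larkcliff Canton, 23 May – 1 Sep 2014: 102 days → £121,500 × 3.95% × 102/365 = £1,341.1603
The Shire of Rockwell, 2 Sep – 31 Dec 2014: 121 days → £121,500 × 1.9% × 121/365 = £765.2836
Total = £3,264.5219

£3,264.52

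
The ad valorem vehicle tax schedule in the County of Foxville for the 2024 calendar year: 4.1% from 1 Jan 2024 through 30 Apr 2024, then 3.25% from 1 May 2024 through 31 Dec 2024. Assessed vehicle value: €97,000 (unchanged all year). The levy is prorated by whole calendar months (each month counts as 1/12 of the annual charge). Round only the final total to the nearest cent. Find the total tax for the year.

€3,427.33

1 Jan – 30 Apr 2024: 4 months at 4.1% → €97,000 × 4.1% × 4/12 = €1,325.6667
1 May – 31 Dec 2024: 8 months at 3.25% → €97,000 × 3.25% × 8/12 = €2,101.6667
Total = €3,427.3333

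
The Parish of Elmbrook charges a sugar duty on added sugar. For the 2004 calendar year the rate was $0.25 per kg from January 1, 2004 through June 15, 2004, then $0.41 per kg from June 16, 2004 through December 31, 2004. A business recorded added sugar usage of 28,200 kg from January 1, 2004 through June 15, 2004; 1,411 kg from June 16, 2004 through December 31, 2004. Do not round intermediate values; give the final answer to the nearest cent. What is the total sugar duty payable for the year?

January 1 – June 15, 2004: 28,200 kg at $0.25/kg → $7,050.00
June 16 – December 31, 2004: 1,411 kg at $0.41/kg → $578.51

$7,628.51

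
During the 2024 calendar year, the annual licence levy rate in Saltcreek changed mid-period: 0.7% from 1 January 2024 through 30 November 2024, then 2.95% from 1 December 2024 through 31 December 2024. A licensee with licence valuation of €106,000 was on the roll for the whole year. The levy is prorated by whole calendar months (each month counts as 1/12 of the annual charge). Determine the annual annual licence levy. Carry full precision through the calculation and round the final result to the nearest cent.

1 January – 30 November 2024: 11 months at 0.7% → €106,000 × 0.7% × 11/12 = €680.1667
1 December – 31 December 2024: 1 month at 2.95% → €106,000 × 2.95% × 1/12 = €260.5833
Total = €940.7500

€940.75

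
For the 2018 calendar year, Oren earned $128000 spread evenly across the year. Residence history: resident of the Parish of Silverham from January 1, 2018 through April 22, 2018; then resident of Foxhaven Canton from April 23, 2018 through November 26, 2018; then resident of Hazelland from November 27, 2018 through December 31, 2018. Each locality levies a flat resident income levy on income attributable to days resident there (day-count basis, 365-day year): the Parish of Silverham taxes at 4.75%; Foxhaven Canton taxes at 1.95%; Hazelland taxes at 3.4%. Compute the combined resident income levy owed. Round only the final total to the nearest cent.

The Parish of Silverham, January 1 – April 22, 2018: 112 days → $128000 × 4.75% × 112/365 = $1865.6438
Foxhaven Canton, April 23 – November 26, 2018: 218 days → $128000 × 1.95% × 218/365 = $1490.7616
Hazelland, November 27 – December 31, 2018: 35 days → $128000 × 3.4% × 35/365 = $417.3151
Total = $3773.7205

$3773.72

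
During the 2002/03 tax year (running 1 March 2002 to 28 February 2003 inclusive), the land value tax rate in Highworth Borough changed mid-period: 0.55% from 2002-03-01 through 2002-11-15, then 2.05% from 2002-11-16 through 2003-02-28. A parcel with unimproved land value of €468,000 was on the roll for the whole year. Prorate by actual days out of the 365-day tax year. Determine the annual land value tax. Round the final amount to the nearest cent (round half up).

€4,593.45

2002-03-01 to 2002-11-15: 260 days at 0.55% → €468,000 × 0.55% × 260/365 = €1,833.5342
2002-11-16 to 2003-02-28: 105 days at 2.05% → €468,000 × 2.05% × 105/365 = €2,759.9178
Total = €4,593.4521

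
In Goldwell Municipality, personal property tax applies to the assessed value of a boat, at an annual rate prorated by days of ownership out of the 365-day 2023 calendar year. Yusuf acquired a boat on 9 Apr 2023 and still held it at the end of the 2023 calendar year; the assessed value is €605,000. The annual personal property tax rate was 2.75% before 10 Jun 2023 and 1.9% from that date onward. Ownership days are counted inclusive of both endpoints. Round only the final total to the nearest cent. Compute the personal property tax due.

€9,282.19

9 Apr – 9 Jun 2023: 62 days at 2.75% → €605,000 × 2.75% × 62/365 = €2,826.0959
10 Jun – 31 Dec 2023: 205 days at 1.9% → €605,000 × 1.9% × 205/365 = €6,456.0959
Total = €9,282.1918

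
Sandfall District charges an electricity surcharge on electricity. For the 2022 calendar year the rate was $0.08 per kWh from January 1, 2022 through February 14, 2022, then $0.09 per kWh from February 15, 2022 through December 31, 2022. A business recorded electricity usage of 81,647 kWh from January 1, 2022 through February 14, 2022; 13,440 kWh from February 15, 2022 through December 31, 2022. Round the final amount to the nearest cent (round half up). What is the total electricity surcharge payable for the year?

$7741.36

January 1 – February 14, 2022: 81,647 kWh at $0.08/kWh → $6531.76
February 15 – December 31, 2022: 13,440 kWh at $0.09/kWh → $1209.60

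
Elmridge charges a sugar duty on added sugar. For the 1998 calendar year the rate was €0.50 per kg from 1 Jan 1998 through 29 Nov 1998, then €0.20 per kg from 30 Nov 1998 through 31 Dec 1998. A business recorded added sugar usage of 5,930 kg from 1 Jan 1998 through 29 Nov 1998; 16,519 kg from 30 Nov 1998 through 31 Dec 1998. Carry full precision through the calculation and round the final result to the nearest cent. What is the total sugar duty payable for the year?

1 Jan – 29 Nov 1998: 5,930 kg at €0.50/kg → €2965.00
30 Nov – 31 Dec 1998: 16,519 kg at €0.20/kg → €3303.80

€6268.80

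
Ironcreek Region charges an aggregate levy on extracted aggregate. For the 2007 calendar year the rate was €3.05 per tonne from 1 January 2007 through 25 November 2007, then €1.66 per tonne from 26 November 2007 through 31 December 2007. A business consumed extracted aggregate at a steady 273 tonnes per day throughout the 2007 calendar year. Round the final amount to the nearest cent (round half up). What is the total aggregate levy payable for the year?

1 January – 25 November 2007: 329 days × 273 tonnes/day = 89,817 tonnes at €3.05/tonne → €273,941.85
26 November – 31 December 2007: 36 days × 273 tonnes/day = 9,828 tonnes at €1.66/tonne → €16,314.48

€290,256.33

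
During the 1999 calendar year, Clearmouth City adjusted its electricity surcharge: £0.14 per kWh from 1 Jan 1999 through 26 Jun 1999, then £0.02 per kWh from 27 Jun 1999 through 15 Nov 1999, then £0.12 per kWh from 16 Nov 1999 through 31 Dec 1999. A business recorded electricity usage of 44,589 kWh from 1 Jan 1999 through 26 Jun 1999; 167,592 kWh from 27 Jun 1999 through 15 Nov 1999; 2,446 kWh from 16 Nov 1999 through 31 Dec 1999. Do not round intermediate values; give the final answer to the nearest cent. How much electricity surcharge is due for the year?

1 Jan – 26 Jun 1999: 44,589 kWh at £0.14/kWh → £6242.46
27 Jun – 15 Nov 1999: 167,592 kWh at £0.02/kWh → £3351.84
16 Nov – 31 Dec 1999: 2,446 kWh at £0.12/kWh → £293.52

£9887.82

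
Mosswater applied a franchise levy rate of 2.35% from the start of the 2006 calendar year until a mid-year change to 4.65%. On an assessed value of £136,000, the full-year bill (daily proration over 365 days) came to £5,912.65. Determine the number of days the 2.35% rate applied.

Let d = days at the first rate; then 365 − d days at the second rate.
£136,000 × [2.35%·d + 4.65%·(365−d)] / 365 = £5,912.65
Solving gives d = 48, so the new rate took effect on 18 Feb 2006.

48 days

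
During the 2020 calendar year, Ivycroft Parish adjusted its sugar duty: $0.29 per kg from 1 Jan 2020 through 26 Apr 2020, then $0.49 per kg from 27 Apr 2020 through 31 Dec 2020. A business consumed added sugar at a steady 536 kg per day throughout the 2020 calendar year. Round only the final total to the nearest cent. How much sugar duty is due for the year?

1 Jan – 26 Apr 2020: 117 days × 536 kg/day = 62,712 kg at $0.29/kg → $18,186.48
27 Apr – 31 Dec 2020: 249 days × 536 kg/day = 133,464 kg at $0.49/kg → $65,397.36

$83,583.84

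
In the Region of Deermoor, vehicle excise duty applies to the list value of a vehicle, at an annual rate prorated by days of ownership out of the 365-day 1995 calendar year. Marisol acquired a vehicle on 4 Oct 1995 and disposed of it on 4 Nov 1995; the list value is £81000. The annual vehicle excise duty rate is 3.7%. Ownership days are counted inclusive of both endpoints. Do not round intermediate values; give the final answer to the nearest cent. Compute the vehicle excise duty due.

Days held (4 Oct – 4 Nov 1995): 32 out of 365
Tax = £81000 × 3.7% × 32/365 = £262.7507

£262.75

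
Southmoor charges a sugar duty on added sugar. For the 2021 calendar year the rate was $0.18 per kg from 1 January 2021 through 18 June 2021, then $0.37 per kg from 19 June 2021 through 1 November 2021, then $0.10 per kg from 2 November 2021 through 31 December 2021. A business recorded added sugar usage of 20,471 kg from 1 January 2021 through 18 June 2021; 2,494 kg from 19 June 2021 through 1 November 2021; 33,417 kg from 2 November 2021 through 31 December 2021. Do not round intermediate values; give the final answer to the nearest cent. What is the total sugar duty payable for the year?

1 January – 18 June 2021: 20,471 kg at $0.18/kg → $3684.78
19 June – 1 November 2021: 2,494 kg at $0.37/kg → $922.78
2 November – 31 December 2021: 33,417 kg at $0.10/kg → $3341.70

$7949.26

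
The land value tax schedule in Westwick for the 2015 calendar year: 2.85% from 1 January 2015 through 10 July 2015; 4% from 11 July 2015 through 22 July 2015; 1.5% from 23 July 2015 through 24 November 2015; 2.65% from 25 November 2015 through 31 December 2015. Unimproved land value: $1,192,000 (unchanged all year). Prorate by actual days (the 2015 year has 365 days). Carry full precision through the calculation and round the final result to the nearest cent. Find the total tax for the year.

1 January – 10 July 2015: 191 days at 2.85% → $1,192,000 × 2.85% × 191/365 = $17,777.1288
11 July – 22 July 2015: 12 days at 4% → $1,192,000 × 4% × 12/365 = $1,567.5616
23 July – 24 November 2015: 125 days at 1.5% → $1,192,000 × 1.5% × 125/365 = $6,123.2877
25 November – 31 December 2015: 37 days at 2.65% → $1,192,000 × 2.65% × 37/365 = $3,202.0712
Total = $28,670.0493

$28,670.05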